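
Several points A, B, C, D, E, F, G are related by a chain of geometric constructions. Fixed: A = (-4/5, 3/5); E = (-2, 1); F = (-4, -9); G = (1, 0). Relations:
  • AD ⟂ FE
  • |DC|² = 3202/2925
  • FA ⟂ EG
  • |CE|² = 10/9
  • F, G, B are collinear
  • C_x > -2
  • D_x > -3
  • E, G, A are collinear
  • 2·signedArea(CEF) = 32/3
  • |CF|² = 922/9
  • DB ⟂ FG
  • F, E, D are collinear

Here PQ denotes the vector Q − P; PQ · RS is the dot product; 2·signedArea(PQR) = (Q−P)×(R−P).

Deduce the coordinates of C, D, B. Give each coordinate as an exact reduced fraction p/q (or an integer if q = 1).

B = (444/689, -441/689)
C = (-1, 2/3)
D = (-132/65, 11/13)

1. C_x = -1  [line 10·x + -2·y + 34/3 = 0 ∩ |CF|² = 922/9]
2. C_y = 2/3  [line 10·x + -2·y + 34/3 = 0 ∩ |CF|² = 922/9]
   → C = (-1, 2/3)
3. D_x = -132/65  [F, E, D are collinear ∩ AD ⟂ FE]
4. D_y = 11/13  [F, E, D are collinear ∩ AD ⟂ FE]
   → D = (-132/65, 11/13)
5. B_x = 444/689  [F, G, B are collinear ∩ DB ⟂ FG]
6. B_y = -441/689  [F, G, B are collinear ∩ DB ⟂ FG]
   → B = (444/689, -441/689)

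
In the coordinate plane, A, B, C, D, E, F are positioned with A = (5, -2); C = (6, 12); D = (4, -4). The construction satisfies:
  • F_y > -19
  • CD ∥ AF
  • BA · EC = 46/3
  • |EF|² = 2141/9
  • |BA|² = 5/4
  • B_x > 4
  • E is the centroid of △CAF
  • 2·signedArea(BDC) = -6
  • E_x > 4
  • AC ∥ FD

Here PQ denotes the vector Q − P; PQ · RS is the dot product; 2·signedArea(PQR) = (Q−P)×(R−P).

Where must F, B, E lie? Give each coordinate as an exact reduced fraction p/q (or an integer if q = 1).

B = (9/2, -3)
E = (14/3, -8/3)
F = (3, -18)

1. F_x = 3  [AC ∥ FD ∩ CD ∥ AF]
2. F_y = -18  [AC ∥ FD ∩ CD ∥ AF]
   → F = (3, -18)
3. E_x = 14/3  [E is the centroid of △CAF]
4. E_y = -8/3  [E is the centroid of △CAF]
   → E = (14/3, -8/3)
5. B_x = 9/2  [2·signedArea(BDC) = -6 ∩ BA · EC = 46/3]
6. B_y = -3  [2·signedArea(BDC) = -6 ∩ BA · EC = 46/3]
   → B = (9/2, -3)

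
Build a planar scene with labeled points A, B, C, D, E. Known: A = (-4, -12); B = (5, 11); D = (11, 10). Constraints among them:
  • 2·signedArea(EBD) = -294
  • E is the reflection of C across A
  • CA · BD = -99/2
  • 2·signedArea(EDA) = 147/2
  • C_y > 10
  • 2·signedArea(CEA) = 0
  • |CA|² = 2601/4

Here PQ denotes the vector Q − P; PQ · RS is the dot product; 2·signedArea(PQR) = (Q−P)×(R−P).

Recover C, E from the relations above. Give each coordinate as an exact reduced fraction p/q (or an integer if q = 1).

1. C_x = 8  [line -6·x + 1·y + 75/2 = 0 ∩ |CA|² = 2601/4]
2. C_y = 21/2  [line -6·x + 1·y + 75/2 = 0 ∩ |CA|² = 2601/4]
   → C = (8, 21/2)
3. E_x = -16  [2·signedArea(CEA) = 0 ∩ E is the reflection of C across A]
4. E_y = -69/2  [2·signedArea(CEA) = 0 ∩ E is the reflection of C across A]
   → E = (-16, -69/2)

C = (8, 21/2)
E = (-16, -69/2)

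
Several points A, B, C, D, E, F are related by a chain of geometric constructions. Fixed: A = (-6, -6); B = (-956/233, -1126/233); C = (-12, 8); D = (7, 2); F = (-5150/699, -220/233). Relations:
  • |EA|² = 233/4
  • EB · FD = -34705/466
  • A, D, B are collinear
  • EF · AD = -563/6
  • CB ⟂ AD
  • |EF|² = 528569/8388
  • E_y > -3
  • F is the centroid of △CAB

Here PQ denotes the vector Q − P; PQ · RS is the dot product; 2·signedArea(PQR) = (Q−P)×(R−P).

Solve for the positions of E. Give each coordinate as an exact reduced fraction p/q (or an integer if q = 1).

1. E_x = 1/2  [EB · FD = -34705/466 ∩ EF · AD = -563/6]
2. E_y = -2  [EB · FD = -34705/466 ∩ EF · AD = -563/6]
   → E = (1/2, -2)

E = (1/2, -2)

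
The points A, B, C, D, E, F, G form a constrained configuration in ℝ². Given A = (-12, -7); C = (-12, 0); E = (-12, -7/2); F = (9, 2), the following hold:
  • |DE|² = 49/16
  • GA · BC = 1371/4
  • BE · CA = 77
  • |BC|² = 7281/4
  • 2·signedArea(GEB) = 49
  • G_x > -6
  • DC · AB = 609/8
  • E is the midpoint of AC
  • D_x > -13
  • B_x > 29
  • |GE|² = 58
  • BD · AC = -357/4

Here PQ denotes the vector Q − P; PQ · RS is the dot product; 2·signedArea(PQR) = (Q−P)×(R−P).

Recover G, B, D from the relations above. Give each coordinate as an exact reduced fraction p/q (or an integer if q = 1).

1. B_y = 15/2  [BE · CA = 77]
2. B_x = 30  [|BC|² = 7281/4]
   → B = (30, 15/2)
3. D_x = -12  [DC · AB = 609/8 ∩ BD · AC = -357/4]
4. D_y = -21/4  [DC · AB = 609/8 ∩ BD · AC = -357/4]
   → D = (-12, -21/4)
5. G_x = -5  [GA · BC = 1371/4 ∩ 2·signedArea(GEB) = 49]
6. G_y = -1/2  [GA · BC = 1371/4 ∩ 2·signedArea(GEB) = 49]
   → G = (-5, -1/2)

B = (30, 15/2)
D = (-12, -21/4)
G = (-5, -1/2)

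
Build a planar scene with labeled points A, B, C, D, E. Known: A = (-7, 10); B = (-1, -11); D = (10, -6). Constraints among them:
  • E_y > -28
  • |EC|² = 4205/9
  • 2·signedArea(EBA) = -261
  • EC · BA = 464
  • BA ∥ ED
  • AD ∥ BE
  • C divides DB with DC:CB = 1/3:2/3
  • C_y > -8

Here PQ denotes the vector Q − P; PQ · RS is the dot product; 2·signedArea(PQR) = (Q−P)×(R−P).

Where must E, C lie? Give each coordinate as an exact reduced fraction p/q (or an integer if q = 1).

1. E_x = 16  [BA ∥ ED ∩ AD ∥ BE]
2. E_y = -27  [BA ∥ ED ∩ AD ∥ BE]
   → E = (16, -27)
3. C_x = 19/3  [C divides DB with DC:CB = 1/3:2/3]
4. C_y = -23/3  [C divides DB with DC:CB = 1/3:2/3]
   → C = (19/3, -23/3)

C = (19/3, -23/3)
E = (16, -27)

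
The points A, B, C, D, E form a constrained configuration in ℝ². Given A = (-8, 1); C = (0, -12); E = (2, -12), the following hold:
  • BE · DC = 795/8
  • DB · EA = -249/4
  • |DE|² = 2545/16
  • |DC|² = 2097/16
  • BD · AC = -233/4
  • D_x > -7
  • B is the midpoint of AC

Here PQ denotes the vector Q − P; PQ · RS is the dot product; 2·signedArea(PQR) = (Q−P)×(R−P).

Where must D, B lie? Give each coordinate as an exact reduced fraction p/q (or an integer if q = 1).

B = (-4, -11/2)
D = (-6, -9/4)

1. B_x = -4  [B is the midpoint of AC]
2. B_y = -11/2  [B is the midpoint of AC]
   → B = (-4, -11/2)
3. D_x = -6  [DB · EA = -249/4 ∩ BE · DC = 795/8]
4. D_y = -9/4  [DB · EA = -249/4 ∩ BE · DC = 795/8]
   → D = (-6, -9/4)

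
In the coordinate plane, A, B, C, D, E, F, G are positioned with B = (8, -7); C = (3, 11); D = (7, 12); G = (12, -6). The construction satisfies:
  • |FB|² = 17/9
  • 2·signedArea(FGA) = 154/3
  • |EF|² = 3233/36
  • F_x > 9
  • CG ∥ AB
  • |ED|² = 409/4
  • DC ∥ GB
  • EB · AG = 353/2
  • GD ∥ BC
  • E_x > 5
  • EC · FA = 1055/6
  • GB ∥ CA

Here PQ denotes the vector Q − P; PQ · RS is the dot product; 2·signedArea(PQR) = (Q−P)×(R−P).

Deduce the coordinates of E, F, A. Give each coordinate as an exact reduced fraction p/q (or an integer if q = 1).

1. A_x = -1  [CG ∥ AB ∩ GB ∥ CA]
2. A_y = 10  [CG ∥ AB ∩ GB ∥ CA]
   → A = (-1, 10)
3. F_x = 28/3  [line -16·x + -13·y + 188/3 = 0 ∩ |FB|² = 17/9]
4. F_y = -20/3  [line -16·x + -13·y + 188/3 = 0 ∩ |FB|² = 17/9]
   → F = (28/3, -20/3)
5. E_x = 11/2  [EB · AG = 353/2 ∩ EC · FA = 1055/6]
6. E_y = 2  [EB · AG = 353/2 ∩ EC · FA = 1055/6]
   → E = (11/2, 2)

A = (-1, 10)
E = (11/2, 2)
F = (28/3, -20/3)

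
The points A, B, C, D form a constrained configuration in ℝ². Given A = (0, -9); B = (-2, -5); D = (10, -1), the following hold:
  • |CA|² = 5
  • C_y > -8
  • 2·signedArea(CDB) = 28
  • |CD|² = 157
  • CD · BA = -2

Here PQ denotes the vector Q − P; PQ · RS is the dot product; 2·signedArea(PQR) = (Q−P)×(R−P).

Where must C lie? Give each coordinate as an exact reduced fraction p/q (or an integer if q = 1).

C = (-1, -7)

1. C_x = -1  [CD · BA = -2 ∩ 2·signedArea(CDB) = 28]
2. C_y = -7  [CD · BA = -2 ∩ 2·signedArea(CDB) = 28]
   → C = (-1, -7)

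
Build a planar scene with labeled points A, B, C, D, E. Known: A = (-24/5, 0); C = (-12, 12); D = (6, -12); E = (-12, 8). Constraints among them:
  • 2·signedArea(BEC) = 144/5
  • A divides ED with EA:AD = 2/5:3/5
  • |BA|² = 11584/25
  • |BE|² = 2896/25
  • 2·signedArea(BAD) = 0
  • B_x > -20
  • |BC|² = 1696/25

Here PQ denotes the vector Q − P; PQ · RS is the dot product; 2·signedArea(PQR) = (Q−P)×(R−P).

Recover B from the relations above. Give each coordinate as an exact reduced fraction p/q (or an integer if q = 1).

B = (-96/5, 16)

1. B_x = -96/5  [2·signedArea(BAD) = 0 ∩ 2·signedArea(BEC) = 144/5]
2. B_y = 16  [2·signedArea(BAD) = 0 ∩ 2·signedArea(BEC) = 144/5]
   → B = (-96/5, 16)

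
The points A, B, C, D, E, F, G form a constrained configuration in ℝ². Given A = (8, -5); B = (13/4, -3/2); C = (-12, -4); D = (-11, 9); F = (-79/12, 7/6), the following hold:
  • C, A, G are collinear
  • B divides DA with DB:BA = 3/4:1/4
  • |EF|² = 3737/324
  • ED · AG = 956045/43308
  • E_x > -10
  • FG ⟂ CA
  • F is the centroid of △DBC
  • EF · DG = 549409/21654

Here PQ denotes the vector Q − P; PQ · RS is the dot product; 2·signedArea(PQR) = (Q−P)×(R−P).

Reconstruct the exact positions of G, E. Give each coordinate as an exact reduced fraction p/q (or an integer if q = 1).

E = (-355/36, 37/18)
G = (-8246/1203, -10243/2406)

1. G_x = -8246/1203  [C, A, G are collinear ∩ FG ⟂ CA]
2. G_y = -10243/2406  [C, A, G are collinear ∩ FG ⟂ CA]
   → G = (-8246/1203, -10243/2406)
3. E_x = -355/36  [EF · DG = 549409/21654 ∩ ED · AG = 956045/43308]
4. E_y = 37/18  [EF · DG = 549409/21654 ∩ ED · AG = 956045/43308]
   → E = (-355/36, 37/18)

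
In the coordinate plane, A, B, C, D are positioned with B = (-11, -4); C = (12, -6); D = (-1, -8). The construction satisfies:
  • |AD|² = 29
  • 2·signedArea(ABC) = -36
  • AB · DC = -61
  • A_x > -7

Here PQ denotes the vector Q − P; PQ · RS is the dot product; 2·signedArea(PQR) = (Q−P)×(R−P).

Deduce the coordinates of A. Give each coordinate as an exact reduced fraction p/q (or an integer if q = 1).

A = (-6, -6)

1. A_x = -6  [AB · DC = -61 ∩ 2·signedArea(ABC) = -36]
2. A_y = -6  [AB · DC = -61 ∩ 2·signedArea(ABC) = -36]
   → A = (-6, -6)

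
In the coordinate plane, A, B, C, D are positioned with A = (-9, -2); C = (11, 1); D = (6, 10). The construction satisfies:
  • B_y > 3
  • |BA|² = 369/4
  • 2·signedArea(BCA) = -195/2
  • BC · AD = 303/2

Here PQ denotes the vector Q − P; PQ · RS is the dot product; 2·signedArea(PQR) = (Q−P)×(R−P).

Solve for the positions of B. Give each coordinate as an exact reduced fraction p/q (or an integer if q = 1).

1. B_x = -3/2  [2·signedArea(BCA) = -195/2 ∩ BC · AD = 303/2]
2. B_y = 4  [2·signedArea(BCA) = -195/2 ∩ BC · AD = 303/2]
   → B = (-3/2, 4)

B = (-3/2, 4)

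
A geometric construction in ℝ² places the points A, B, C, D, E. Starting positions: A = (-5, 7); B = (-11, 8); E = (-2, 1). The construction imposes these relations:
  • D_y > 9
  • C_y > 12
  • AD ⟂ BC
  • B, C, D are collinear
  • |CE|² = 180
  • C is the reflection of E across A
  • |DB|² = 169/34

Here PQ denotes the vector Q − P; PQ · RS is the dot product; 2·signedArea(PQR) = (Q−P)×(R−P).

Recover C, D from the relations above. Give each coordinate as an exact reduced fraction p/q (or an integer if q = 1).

C = (-8, 13)
D = (-335/34, 337/34)

1. C_x = -8  [C is the reflection of E across A]
2. C_y = 13  [C is the reflection of E across A]
   → C = (-8, 13)
3. D_x = -335/34  [B, C, D are collinear ∩ AD ⟂ BC]
4. D_y = 337/34  [B, C, D are collinear ∩ AD ⟂ BC]
   → D = (-335/34, 337/34)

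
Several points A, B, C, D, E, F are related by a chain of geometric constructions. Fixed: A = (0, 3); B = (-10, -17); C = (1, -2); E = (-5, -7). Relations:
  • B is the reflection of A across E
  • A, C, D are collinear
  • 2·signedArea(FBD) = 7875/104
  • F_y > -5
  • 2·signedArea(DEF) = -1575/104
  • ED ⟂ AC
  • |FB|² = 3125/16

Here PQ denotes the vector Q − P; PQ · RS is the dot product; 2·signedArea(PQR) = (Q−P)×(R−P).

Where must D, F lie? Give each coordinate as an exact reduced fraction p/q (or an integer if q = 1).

1. D_x = 45/26  [A, C, D are collinear ∩ ED ⟂ AC]
2. D_y = -147/26  [A, C, D are collinear ∩ ED ⟂ AC]
   → D = (45/26, -147/26)
3. F_x = -15/4  [2·signedArea(FBD) = 7875/104 ∩ 2·signedArea(DEF) = -1575/104]
4. F_y = -9/2  [2·signedArea(FBD) = 7875/104 ∩ 2·signedArea(DEF) = -1575/104]
   → F = (-15/4, -9/2)

D = (45/26, -147/26)
F = (-15/4, -9/2)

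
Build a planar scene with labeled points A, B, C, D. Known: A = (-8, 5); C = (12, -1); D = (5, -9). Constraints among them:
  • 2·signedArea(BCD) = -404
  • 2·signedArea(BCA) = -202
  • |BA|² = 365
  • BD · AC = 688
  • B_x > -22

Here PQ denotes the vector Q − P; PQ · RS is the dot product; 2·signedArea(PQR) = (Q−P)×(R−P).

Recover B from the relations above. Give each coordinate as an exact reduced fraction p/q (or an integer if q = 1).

B = (-21, 19)

1. B_x = -21  [2·signedArea(BCA) = -202 ∩ BD · AC = 688]
2. B_y = 19  [2·signedArea(BCA) = -202 ∩ BD · AC = 688]
   → B = (-21, 19)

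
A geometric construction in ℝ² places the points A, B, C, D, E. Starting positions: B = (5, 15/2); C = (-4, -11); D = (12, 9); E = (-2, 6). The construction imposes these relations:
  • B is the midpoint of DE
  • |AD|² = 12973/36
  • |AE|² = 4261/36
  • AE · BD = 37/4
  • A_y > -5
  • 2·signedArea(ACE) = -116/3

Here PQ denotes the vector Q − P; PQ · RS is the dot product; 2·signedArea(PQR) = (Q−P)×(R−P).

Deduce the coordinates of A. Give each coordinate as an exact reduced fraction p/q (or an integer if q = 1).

A = (-1, -29/6)

1. A_x = -1  [2·signedArea(ACE) = -116/3 ∩ AE · BD = 37/4]
2. A_y = -29/6  [2·signedArea(ACE) = -116/3 ∩ AE · BD = 37/4]
   → A = (-1, -29/6)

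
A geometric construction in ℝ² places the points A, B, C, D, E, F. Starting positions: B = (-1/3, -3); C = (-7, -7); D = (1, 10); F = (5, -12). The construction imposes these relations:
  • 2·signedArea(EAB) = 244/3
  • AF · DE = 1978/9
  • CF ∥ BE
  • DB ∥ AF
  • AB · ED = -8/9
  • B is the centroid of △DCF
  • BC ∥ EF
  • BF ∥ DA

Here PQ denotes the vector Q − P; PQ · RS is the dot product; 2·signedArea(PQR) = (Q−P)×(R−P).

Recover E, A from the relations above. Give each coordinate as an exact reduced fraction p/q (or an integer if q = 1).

A = (19/3, 1)
E = (35/3, -8)

1. E_x = 35/3  [BC ∥ EF ∩ CF ∥ BE]
2. E_y = -8  [BC ∥ EF ∩ CF ∥ BE]
   → E = (35/3, -8)
3. A_x = 19/3  [DB ∥ AF ∩ BF ∥ DA]
4. A_y = 1  [DB ∥ AF ∩ BF ∥ DA]
   → A = (19/3, 1)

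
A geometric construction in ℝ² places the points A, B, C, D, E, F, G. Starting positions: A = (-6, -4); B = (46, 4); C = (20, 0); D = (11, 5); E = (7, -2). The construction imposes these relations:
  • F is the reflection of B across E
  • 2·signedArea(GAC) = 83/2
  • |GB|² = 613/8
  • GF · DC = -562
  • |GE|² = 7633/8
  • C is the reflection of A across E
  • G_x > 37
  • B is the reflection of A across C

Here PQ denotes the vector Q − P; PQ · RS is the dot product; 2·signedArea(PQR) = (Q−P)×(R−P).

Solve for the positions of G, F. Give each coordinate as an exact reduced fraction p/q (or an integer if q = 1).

1. G_x = 149/4  [line -4·x + 26·y + 77/2 = 0 ∩ |GE|² = 7633/8]
2. G_y = 17/4  [line -4·x + 26·y + 77/2 = 0 ∩ |GE|² = 7633/8]
   → G = (149/4, 17/4)
3. F_x = -32  [F is the reflection of B across E]
4. F_y = -8  [F is the reflection of B across E]
   → F = (-32, -8)

F = (-32, -8)
G = (149/4, 17/4)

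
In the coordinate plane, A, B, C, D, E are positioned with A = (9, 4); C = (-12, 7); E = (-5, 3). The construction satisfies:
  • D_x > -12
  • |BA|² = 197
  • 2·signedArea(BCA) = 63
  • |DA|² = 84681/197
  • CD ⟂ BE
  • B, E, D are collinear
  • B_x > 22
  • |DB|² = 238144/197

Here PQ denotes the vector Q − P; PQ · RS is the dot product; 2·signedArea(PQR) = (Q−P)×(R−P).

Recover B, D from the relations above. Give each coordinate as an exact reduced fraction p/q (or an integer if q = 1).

B = (23, 5)
D = (-2301/197, 497/197)

1. B_x = 23  [line 3·x + 21·y + -174 = 0 ∩ |BA|² = 197]
2. B_y = 5  [line 3·x + 21·y + -174 = 0 ∩ |BA|² = 197]
   → B = (23, 5)
3. D_x = -2301/197  [B, E, D are collinear ∩ CD ⟂ BE]
4. D_y = 497/197  [B, E, D are collinear ∩ CD ⟂ BE]
   → D = (-2301/197, 497/197)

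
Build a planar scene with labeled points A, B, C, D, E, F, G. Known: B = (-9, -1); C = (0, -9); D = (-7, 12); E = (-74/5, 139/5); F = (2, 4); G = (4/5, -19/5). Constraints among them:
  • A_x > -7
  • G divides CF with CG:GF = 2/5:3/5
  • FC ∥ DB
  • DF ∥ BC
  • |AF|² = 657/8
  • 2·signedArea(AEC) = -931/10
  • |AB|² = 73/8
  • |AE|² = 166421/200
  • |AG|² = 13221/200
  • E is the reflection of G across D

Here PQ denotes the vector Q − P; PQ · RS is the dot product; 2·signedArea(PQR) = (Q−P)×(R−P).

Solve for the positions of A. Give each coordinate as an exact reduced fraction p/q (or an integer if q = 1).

1. A_x = -25/4  [line 184/5·x + 74/5·y + 2263/10 = 0 ∩ |AE|² = 166421/200]
2. A_y = 1/4  [line 184/5·x + 74/5·y + 2263/10 = 0 ∩ |AE|² = 166421/200]
   → A = (-25/4, 1/4)

A = (-25/4, 1/4)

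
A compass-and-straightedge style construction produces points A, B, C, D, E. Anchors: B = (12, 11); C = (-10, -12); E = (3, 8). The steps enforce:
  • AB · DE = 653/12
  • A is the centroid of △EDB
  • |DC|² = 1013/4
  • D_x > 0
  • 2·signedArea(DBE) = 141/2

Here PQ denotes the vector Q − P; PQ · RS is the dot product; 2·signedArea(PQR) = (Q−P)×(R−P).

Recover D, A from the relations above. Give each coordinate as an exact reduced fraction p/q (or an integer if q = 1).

A = (16/3, 37/6)
D = (1, -1/2)

1. D_x = 1  [line 3·x + -9·y + -15/2 = 0 ∩ |DC|² = 1013/4]
2. D_y = -1/2  [line 3·x + -9·y + -15/2 = 0 ∩ |DC|² = 1013/4]
   → D = (1, -1/2)
3. A_x = 16/3  [A is the centroid of △EDB]
4. A_y = 37/6  [A is the centroid of △EDB]
   → A = (16/3, 37/6)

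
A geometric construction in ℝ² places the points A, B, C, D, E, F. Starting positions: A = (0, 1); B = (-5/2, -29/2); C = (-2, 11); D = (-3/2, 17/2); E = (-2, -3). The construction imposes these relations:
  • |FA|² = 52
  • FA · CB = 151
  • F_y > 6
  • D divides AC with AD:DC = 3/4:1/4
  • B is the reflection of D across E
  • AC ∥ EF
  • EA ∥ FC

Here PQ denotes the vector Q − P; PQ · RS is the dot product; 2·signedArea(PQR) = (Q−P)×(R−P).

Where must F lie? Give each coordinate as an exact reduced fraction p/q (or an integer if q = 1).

F = (-4, 7)

1. F_x = -4  [EA ∥ FC ∩ AC ∥ EF]
2. F_y = 7  [EA ∥ FC ∩ AC ∥ EF]
   → F = (-4, 7)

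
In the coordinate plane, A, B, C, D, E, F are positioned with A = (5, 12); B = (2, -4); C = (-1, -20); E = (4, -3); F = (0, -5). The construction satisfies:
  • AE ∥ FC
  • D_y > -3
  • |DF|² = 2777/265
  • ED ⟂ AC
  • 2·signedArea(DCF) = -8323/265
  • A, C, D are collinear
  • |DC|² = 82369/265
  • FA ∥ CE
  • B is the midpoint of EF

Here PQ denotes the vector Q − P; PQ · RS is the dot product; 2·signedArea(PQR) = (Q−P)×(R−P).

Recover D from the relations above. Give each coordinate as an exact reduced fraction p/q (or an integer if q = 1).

1. D_x = 596/265  [A, C, D are collinear ∩ ED ⟂ AC]
2. D_y = -708/265  [A, C, D are collinear ∩ ED ⟂ AC]
   → D = (596/265, -708/265)

D = (596/265, -708/265)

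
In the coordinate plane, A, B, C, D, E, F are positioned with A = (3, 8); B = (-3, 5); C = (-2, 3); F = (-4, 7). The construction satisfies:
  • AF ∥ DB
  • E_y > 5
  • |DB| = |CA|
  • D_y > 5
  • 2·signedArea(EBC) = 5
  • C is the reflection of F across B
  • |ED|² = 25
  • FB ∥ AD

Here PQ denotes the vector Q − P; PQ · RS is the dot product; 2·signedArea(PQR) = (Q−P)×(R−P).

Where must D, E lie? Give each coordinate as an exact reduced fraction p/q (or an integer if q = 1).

D = (4, 6)
E = (-1, 6)

1. D_x = 4  [AF ∥ DB ∩ FB ∥ AD]
2. D_y = 6  [AF ∥ DB ∩ FB ∥ AD]
   → D = (4, 6)
3. E_x = -1  [line 2·x + 1·y + -4 = 0 ∩ |ED|² = 25]
4. E_y = 6  [line 2·x + 1·y + -4 = 0 ∩ |ED|² = 25]
   → E = (-1, 6)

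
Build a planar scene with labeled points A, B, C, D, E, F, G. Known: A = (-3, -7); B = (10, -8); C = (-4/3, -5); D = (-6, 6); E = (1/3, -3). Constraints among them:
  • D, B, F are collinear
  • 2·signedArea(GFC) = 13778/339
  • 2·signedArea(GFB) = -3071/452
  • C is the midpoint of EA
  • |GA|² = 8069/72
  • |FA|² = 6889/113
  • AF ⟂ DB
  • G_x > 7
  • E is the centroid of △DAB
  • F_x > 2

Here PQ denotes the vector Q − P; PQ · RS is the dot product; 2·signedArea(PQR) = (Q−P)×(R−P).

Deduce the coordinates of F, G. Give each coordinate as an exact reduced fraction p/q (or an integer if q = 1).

1. F_x = 242/113  [D, B, F are collinear ∩ AF ⟂ DB]
2. F_y = -127/113  [D, B, F are collinear ∩ AF ⟂ DB]
   → F = (242/113, -127/113)
3. G_x = 91/12  [2·signedArea(GFC) = 13778/339 ∩ 2·signedArea(GFB) = -3071/452]
4. G_y = -27/4  [2·signedArea(GFC) = 13778/339 ∩ 2·signedArea(GFB) = -3071/452]
   → G = (91/12, -27/4)

F = (242/113, -127/113)
G = (91/12, -27/4)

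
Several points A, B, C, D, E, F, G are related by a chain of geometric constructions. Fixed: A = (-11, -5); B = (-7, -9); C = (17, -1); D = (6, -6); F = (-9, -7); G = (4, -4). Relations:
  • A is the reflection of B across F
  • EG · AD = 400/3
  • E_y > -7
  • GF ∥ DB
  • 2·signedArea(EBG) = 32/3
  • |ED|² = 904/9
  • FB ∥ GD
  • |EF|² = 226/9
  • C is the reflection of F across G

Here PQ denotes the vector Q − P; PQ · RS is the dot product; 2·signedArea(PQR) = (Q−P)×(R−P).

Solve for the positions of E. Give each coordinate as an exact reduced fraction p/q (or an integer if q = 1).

1. E_x = -4  [2·signedArea(EBG) = 32/3 ∩ EG · AD = 400/3]
2. E_y = -20/3  [2·signedArea(EBG) = 32/3 ∩ EG · AD = 400/3]
   → E = (-4, -20/3)

E = (-4, -20/3)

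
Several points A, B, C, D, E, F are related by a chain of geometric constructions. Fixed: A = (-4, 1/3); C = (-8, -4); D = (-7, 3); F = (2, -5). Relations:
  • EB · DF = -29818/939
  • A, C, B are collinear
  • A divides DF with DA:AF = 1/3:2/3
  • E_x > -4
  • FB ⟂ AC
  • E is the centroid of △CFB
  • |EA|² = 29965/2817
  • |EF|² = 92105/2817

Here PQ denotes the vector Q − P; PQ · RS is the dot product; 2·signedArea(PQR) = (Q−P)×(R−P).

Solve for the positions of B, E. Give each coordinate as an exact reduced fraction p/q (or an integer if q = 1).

1. B_x = -1220/313  [A, C, B are collinear ∩ FB ⟂ AC]
2. B_y = 139/313  [A, C, B are collinear ∩ FB ⟂ AC]
   → B = (-1220/313, 139/313)
3. E_x = -3098/939  [E is the centroid of △CFB]
4. E_y = -2678/939  [E is the centroid of △CFB]
   → E = (-3098/939, -2678/939)

B = (-1220/313, 139/313)
E = (-3098/939, -2678/939)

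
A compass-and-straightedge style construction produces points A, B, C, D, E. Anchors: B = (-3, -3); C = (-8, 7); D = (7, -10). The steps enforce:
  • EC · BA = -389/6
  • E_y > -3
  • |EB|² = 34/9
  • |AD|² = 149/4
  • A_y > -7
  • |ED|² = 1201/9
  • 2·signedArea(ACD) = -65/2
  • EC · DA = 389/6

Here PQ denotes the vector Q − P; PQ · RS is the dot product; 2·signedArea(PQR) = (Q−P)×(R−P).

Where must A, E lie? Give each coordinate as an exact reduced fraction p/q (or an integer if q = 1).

1. A_x = 2  [line 17·x + 15·y + 127/2 = 0 ∩ |AD|² = 149/4]
2. A_y = -13/2  [line 17·x + 15·y + 127/2 = 0 ∩ |AD|² = 149/4]
   → A = (2, -13/2)
3. E_x = -4/3  [line 5·x + -7/2·y + -1/3 = 0 ∩ |ED|² = 1201/9]
4. E_y = -2  [line 5·x + -7/2·y + -1/3 = 0 ∩ |ED|² = 1201/9]
   → E = (-4/3, -2)

A = (2, -13/2)
E = (-4/3, -2)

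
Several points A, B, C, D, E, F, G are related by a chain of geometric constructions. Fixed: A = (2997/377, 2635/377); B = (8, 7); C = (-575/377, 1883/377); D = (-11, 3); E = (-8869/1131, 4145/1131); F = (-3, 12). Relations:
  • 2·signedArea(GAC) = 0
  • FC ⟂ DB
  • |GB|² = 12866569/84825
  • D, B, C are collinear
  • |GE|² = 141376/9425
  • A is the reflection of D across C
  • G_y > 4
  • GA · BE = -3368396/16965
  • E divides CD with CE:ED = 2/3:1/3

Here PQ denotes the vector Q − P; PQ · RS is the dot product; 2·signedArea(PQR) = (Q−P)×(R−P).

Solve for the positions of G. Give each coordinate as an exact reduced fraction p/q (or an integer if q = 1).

G = (-22913/5655, 25237/5655)

1. G_x = -22913/5655  [2·signedArea(GAC) = 0 ∩ GA · BE = -3368396/16965]
2. G_y = 25237/5655  [2·signedArea(GAC) = 0 ∩ GA · BE = -3368396/16965]
   → G = (-22913/5655, 25237/5655)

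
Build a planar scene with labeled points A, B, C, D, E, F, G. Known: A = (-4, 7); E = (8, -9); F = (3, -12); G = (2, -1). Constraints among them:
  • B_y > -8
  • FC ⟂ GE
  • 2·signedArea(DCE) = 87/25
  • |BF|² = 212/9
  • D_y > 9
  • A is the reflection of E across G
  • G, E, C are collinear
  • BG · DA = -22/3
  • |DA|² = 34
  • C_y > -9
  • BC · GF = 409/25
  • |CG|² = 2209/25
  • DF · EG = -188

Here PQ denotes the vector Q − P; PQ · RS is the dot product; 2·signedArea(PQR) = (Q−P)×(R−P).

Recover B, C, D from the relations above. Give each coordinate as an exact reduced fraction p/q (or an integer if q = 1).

1. C_x = 191/25  [G, E, C are collinear ∩ FC ⟂ GE]
2. C_y = -213/25  [G, E, C are collinear ∩ FC ⟂ GE]
   → C = (191/25, -213/25)
3. D_x = 1  [2·signedArea(DCE) = 87/25 ∩ DF · EG = -188]
4. D_y = 10  [2·signedArea(DCE) = 87/25 ∩ DF · EG = -188]
   → D = (1, 10)
5. B_x = 13/3  [BC · GF = 409/25 ∩ BG · DA = -22/3]
6. B_y = -22/3  [BC · GF = 409/25 ∩ BG · DA = -22/3]
   → B = (13/3, -22/3)

B = (13/3, -22/3)
C = (191/25, -213/25)
D = (1, 10)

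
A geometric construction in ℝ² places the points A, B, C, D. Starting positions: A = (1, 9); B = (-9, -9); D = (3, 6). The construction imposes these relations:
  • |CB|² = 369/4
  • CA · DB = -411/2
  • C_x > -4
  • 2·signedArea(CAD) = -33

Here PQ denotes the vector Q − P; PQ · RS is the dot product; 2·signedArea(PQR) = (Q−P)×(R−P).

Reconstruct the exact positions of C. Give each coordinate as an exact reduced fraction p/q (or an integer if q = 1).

1. C_x = -3  [2·signedArea(CAD) = -33 ∩ CA · DB = -411/2]
2. C_y = -3/2  [2·signedArea(CAD) = -33 ∩ CA · DB = -411/2]
   → C = (-3, -3/2)

C = (-3, -3/2)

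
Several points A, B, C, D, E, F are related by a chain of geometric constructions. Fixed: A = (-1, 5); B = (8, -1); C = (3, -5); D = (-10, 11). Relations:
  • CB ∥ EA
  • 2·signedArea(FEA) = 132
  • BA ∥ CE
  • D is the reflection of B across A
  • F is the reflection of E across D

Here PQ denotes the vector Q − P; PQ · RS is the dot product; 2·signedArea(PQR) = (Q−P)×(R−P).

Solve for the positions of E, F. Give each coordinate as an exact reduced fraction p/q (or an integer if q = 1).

E = (-6, 1)
F = (-14, 21)

1. E_x = -6  [CB ∥ EA ∩ BA ∥ CE]
2. E_y = 1  [CB ∥ EA ∩ BA ∥ CE]
   → E = (-6, 1)
3. F_x = -14  [F is the reflection of E across D]
4. F_y = 21  [F is the reflection of E across D]
   → F = (-14, 21)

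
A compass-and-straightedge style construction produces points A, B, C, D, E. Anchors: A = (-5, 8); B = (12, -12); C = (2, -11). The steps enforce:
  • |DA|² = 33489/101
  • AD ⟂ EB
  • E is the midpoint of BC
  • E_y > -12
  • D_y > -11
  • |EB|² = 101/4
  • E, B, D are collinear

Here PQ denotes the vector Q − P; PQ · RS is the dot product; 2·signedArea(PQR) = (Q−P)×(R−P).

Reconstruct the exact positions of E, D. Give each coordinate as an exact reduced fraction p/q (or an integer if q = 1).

D = (-688/101, -1022/101)
E = (7, -23/2)

1. E_x = 7  [E is the midpoint of BC]
2. E_y = -23/2  [E is the midpoint of BC]
   → E = (7, -23/2)
3. D_x = -688/101  [E, B, D are collinear ∩ AD ⟂ EB]
4. D_y = -1022/101  [E, B, D are collinear ∩ AD ⟂ EB]
   → D = (-688/101, -1022/101)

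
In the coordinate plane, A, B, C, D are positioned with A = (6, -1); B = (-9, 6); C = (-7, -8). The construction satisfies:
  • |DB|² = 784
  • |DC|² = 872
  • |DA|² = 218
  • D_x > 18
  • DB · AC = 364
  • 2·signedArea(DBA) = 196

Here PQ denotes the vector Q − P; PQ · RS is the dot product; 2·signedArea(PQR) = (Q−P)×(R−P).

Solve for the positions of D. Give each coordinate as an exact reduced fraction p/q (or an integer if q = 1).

D = (19, 6)

1. D_x = 19  [2·signedArea(DBA) = 196 ∩ DB · AC = 364]
2. D_y = 6  [2·signedArea(DBA) = 196 ∩ DB · AC = 364]
   → D = (19, 6)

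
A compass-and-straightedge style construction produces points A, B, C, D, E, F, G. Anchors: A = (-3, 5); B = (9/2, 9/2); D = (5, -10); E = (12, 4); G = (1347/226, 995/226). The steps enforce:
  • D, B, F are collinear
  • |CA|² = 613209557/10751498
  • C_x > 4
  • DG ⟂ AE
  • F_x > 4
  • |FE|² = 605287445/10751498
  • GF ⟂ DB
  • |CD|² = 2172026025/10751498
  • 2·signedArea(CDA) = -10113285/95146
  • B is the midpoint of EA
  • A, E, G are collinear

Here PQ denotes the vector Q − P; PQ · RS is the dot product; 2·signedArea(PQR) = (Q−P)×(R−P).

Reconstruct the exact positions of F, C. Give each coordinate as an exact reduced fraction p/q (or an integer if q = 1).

C = (429125/95146, 400085/95146)
F = (428641/95146, 414121/95146)

1. F_x = 428641/95146  [D, B, F are collinear ∩ GF ⟂ DB]
2. F_y = 414121/95146  [D, B, F are collinear ∩ GF ⟂ DB]
   → F = (428641/95146, 414121/95146)
3. C_x = 429125/95146  [line -15·x + -8·y + 9637555/95146 = 0 ∩ |CA|² = 613209557/10751498]
4. C_y = 400085/95146  [line -15·x + -8·y + 9637555/95146 = 0 ∩ |CA|² = 613209557/10751498]
   → C = (429125/95146, 400085/95146)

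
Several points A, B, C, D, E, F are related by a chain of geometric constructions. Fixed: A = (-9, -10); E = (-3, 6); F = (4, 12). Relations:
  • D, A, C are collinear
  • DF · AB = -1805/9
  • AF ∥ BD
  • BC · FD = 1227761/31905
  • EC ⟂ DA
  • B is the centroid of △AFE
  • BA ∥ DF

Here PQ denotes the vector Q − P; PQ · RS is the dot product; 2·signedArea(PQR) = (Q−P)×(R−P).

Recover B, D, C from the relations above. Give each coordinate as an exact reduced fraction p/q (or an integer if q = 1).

B = (-8/3, 8/3)
C = (-2731/3545, 16862/3545)
D = (31/3, 74/3)

1. B_x = -8/3  [B is the centroid of △AFE]
2. B_y = 8/3  [B is the centroid of △AFE]
   → B = (-8/3, 8/3)
3. D_x = 31/3  [BA ∥ DF ∩ AF ∥ BD]
4. D_y = 74/3  [BA ∥ DF ∩ AF ∥ BD]
   → D = (31/3, 74/3)
5. C_x = -2731/3545  [D, A, C are collinear ∩ EC ⟂ DA]
6. C_y = 16862/3545  [D, A, C are collinear ∩ EC ⟂ DA]
   → C = (-2731/3545, 16862/3545)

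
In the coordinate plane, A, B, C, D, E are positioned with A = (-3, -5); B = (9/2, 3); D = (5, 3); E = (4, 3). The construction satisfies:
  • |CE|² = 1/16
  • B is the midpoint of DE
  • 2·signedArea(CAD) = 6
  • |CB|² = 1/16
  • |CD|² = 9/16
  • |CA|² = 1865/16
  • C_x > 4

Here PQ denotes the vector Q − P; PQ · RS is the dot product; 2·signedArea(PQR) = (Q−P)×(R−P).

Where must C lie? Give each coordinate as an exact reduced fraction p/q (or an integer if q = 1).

1. C_x = 17/4  [line -8·x + 8·y + 10 = 0 ∩ |CA|² = 1865/16]
2. C_y = 3  [line -8·x + 8·y + 10 = 0 ∩ |CA|² = 1865/16]
   → C = (17/4, 3)

C = (17/4, 3)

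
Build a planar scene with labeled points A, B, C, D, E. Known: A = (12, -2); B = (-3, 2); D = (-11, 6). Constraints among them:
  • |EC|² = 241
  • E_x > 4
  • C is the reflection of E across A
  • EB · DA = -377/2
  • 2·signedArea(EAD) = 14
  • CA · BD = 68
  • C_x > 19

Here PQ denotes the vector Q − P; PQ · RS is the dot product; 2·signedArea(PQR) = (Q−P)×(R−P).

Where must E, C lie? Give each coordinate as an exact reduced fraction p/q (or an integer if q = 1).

1. E_x = 9/2  [EB · DA = -377/2 ∩ 2·signedArea(EAD) = 14]
2. E_y = 0  [EB · DA = -377/2 ∩ 2·signedArea(EAD) = 14]
   → E = (9/2, 0)
3. C_x = 39/2  [C is the reflection of E across A]
4. C_y = -4  [C is the reflection of E across A]
   → C = (39/2, -4)

C = (39/2, -4)
E = (9/2, 0)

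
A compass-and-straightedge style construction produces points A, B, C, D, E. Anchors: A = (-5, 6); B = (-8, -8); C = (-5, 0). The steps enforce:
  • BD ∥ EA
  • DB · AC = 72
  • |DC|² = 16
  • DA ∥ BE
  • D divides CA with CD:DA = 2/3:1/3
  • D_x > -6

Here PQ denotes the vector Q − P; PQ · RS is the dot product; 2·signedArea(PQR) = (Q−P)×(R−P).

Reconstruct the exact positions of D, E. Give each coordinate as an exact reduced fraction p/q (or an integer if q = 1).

D = (-5, 4)
E = (-8, -6)

1. D_x = -5  [D divides CA with CD:DA = 2/3:1/3]
2. D_y = 4  [D divides CA with CD:DA = 2/3:1/3]
   → D = (-5, 4)
3. E_x = -8  [BD ∥ EA ∩ DA ∥ BE]
4. E_y = -6  [BD ∥ EA ∩ DA ∥ BE]
   → E = (-8, -6)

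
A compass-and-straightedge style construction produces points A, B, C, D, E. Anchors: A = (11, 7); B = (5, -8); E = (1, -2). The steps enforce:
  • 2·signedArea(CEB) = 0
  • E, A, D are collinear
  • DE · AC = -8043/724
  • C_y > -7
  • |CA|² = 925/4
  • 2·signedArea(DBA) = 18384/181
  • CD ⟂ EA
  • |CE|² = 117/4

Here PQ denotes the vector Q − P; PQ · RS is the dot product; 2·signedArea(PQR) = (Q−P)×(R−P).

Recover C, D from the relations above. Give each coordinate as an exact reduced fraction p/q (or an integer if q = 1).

C = (4, -13/2)
D = (76/181, -913/362)

1. D_x = 76/181  [E, A, D are collinear ∩ 2·signedArea(DBA) = 18384/181]
2. D_y = -913/362  [E, A, D are collinear ∩ 2·signedArea(DBA) = 18384/181]
   → D = (76/181, -913/362)
3. C_x = 4  [2·signedArea(CEB) = 0 ∩ CD ⟂ EA]
4. C_y = -13/2  [2·signedArea(CEB) = 0 ∩ CD ⟂ EA]
   → C = (4, -13/2)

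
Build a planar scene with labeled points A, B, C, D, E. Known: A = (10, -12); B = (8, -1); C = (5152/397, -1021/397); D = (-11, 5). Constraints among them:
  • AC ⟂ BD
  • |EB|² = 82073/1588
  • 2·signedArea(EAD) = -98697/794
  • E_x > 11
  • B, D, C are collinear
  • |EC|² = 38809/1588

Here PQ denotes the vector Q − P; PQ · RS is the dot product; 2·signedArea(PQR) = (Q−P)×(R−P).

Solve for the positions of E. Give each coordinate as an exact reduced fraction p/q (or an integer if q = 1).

E = (4561/397, -5785/794)

1. E_x = 4561/397  [line -17·x + -21·y + 33589/794 = 0 ∩ |EC|² = 38809/1588]
2. E_y = -5785/794  [line -17·x + -21·y + 33589/794 = 0 ∩ |EC|² = 38809/1588]
   → E = (4561/397, -5785/794)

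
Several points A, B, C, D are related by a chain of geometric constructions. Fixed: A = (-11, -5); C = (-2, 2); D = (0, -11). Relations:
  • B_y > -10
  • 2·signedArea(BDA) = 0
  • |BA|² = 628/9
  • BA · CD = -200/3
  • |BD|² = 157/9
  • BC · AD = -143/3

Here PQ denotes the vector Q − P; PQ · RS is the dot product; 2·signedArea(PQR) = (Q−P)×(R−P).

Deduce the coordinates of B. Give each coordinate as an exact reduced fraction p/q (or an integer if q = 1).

1. B_x = -11/3  [2·signedArea(BDA) = 0 ∩ BA · CD = -200/3]
2. B_y = -9  [2·signedArea(BDA) = 0 ∩ BA · CD = -200/3]
   → B = (-11/3, -9)

B = (-11/3, -9)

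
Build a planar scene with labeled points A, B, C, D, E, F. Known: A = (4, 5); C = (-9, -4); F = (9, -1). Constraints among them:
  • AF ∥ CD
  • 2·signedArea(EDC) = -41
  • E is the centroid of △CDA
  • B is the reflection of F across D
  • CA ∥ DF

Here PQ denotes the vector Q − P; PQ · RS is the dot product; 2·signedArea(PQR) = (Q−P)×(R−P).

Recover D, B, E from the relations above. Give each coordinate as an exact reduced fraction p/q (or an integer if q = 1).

B = (-17, -19)
D = (-4, -10)
E = (-3, -3)

1. D_x = -4  [CA ∥ DF ∩ AF ∥ CD]
2. D_y = -10  [CA ∥ DF ∩ AF ∥ CD]
   → D = (-4, -10)
3. B_x = -17  [B is the reflection of F across D]
4. B_y = -19  [B is the reflection of F across D]
   → B = (-17, -19)
5. E_x = -3  [E is the centroid of △CDA]
6. E_y = -3  [E is the centroid of △CDA]
   → E = (-3, -3)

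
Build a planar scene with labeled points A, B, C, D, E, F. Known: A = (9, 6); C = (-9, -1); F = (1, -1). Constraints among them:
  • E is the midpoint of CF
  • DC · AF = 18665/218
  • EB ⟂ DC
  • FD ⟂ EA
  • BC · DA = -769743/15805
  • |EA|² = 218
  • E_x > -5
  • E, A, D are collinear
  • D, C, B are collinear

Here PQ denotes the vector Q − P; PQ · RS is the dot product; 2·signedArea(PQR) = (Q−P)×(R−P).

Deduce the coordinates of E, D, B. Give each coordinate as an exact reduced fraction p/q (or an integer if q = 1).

B = (-134721/31610, 3607/31610)
D = (-27/218, 237/218)
E = (-4, -1)

1. E_x = -4  [E is the midpoint of CF]
2. E_y = -1  [E is the midpoint of CF]
   → E = (-4, -1)
3. D_x = -27/218  [E, A, D are collinear ∩ FD ⟂ EA]
4. D_y = 237/218  [E, A, D are collinear ∩ FD ⟂ EA]
   → D = (-27/218, 237/218)
5. B_x = -134721/31610  [D, C, B are collinear ∩ EB ⟂ DC]
6. B_y = 3607/31610  [D, C, B are collinear ∩ EB ⟂ DC]
   → B = (-134721/31610, 3607/31610)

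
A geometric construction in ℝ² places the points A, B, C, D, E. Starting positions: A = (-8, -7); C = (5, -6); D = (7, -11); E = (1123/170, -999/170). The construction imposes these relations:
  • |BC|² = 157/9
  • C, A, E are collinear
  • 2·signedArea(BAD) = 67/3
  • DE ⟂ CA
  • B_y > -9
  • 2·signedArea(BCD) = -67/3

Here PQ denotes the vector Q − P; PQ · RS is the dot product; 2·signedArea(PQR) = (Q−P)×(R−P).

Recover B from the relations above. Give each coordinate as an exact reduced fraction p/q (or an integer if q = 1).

1. B_x = 4/3  [2·signedArea(BCD) = -67/3 ∩ 2·signedArea(BAD) = 67/3]
2. B_y = -8  [2·signedArea(BCD) = -67/3 ∩ 2·signedArea(BAD) = 67/3]
   → B = (4/3, -8)

B = (4/3, -8)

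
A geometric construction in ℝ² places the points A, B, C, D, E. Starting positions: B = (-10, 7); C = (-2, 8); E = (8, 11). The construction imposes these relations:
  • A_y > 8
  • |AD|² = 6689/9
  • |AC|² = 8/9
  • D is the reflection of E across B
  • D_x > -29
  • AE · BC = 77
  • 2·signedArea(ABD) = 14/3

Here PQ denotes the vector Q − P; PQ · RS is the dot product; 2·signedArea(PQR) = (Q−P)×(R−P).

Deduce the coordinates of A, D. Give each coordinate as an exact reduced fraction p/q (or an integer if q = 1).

A = (-4/3, 26/3)
D = (-28, 3)

1. A_x = -4/3  [line -8·x + -1·y + -2 = 0 ∩ |AC|² = 8/9]
2. A_y = 26/3  [line -8·x + -1·y + -2 = 0 ∩ |AC|² = 8/9]
   → A = (-4/3, 26/3)
3. D_x = -28  [2·signedArea(ABD) = 14/3 ∩ D is the reflection of E across B]
4. D_y = 3  [2·signedArea(ABD) = 14/3 ∩ D is the reflection of E across B]
   → D = (-28, 3)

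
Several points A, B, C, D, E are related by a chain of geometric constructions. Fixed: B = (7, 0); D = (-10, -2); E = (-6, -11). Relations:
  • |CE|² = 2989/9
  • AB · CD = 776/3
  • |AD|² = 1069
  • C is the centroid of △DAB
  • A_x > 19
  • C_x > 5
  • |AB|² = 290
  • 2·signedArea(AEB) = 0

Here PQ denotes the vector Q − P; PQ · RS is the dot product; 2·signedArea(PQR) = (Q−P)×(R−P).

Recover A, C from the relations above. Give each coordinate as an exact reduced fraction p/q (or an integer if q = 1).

1. A_x = 20  [line -11·x + 13·y + 77 = 0 ∩ |AB|² = 290]
2. A_y = 11  [line -11·x + 13·y + 77 = 0 ∩ |AB|² = 290]
   → A = (20, 11)
3. C_x = 17/3  [C is the centroid of △DAB]
4. C_y = 3  [C is the centroid of △DAB]
   → C = (17/3, 3)

A = (20, 11)
C = (17/3, 3)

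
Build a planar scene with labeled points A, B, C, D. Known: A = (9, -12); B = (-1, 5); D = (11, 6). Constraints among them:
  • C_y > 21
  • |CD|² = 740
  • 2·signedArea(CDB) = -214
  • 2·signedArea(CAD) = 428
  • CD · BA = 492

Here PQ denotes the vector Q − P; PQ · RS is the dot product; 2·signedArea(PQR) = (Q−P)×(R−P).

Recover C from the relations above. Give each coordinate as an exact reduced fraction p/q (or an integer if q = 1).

1. C_x = -11  [2·signedArea(CDB) = -214 ∩ 2·signedArea(CAD) = 428]
2. C_y = 22  [2·signedArea(CDB) = -214 ∩ 2·signedArea(CAD) = 428]
   → C = (-11, 22)

C = (-11, 22)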